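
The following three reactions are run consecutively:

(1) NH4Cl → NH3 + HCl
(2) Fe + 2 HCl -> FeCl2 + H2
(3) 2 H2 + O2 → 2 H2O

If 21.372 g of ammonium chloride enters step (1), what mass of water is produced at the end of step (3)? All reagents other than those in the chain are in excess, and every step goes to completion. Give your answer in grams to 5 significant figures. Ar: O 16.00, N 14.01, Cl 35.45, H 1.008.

M(NH4Cl) = 14.01 + 4(1.008) + 35.45 = 53.492 g/mol.
M(H2O) = 2(1.008) + 16.00 = 18.016 g/mol.
n(NH4Cl) = 21.372 / 53.492 = 0.399536 mol.
Reaction (1): NH4Cl→HCl ratio 1:1 ⇒ n(HCl) = 0.399536 mol.
Reaction (2): HCl→H2 ratio 2:1 ⇒ n(H2) = 0.199768 mol.
Reaction (3): H2→H2O ratio 2:2 ⇒ n(H2O) = 0.199768 mol.
Mass of H2O = 0.199768 × 18.016 = 3.59902 g.

3.5990 g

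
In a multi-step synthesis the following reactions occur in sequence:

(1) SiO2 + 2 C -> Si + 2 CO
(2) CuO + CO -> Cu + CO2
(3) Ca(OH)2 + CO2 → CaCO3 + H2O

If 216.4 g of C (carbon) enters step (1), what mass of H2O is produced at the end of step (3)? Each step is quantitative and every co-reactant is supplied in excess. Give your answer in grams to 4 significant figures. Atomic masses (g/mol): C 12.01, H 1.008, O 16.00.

324.6 g

M(C) = 12.01 g/mol.
M(H2O) = 2(1.008) + 16.00 = 18.016 g/mol.
n(C) = 216.4 / 12.01 = 18.018 mol.
Reaction (1): C→CO ratio 2:2 ⇒ n(CO) = 18.018 mol.
Reaction (2): CO→CO2 ratio 1:1 ⇒ n(CO2) = 18.018 mol.
Reaction (3): CO2→H2O ratio 1:1 ⇒ n(H2O) = 18.018 mol.
Mass of H2O = 18.018 × 18.016 = 324.62 g.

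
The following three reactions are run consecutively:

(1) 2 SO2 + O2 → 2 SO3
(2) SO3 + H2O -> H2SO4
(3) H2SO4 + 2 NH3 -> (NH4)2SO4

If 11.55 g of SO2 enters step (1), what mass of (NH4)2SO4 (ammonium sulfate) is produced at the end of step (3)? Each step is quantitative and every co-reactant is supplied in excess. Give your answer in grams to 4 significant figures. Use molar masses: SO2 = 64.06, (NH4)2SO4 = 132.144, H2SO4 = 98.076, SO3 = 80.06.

23.83 g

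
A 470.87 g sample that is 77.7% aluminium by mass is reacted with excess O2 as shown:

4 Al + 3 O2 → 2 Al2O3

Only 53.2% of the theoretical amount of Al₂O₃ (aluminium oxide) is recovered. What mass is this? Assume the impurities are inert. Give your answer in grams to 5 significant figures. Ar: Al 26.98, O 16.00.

367.78 g

Pure Al available = 470.87 g × 0.777 = 365.866 g.
M(Al) = 26.98 g/mol.
M(Al2O3) = 2(26.98) + 3(16.00) = 101.96 g/mol.
n(Al) = 365.866 g / 26.98 g/mol = 13.5606 mol.
From the equation the Al:Al2O3 mole ratio is 4:2, so n(Al2O3) = 13.5606 × 2/4 = 6.78032 mol.
Mass of Al2O3 = 6.78032 mol × 101.96 g/mol = 691.321 g.
Actual mass collected = 691.321 g × 0.532 = 367.783 g.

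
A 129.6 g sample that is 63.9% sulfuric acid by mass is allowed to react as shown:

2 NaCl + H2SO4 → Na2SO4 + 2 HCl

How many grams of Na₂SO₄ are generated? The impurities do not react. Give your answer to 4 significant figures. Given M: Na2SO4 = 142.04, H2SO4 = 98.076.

Mass of pure H2SO4 = 129.6 g × 0.639 = 82.814 g.
n(H2SO4) = 82.814 g / 98.076 g/mol = 0.84439 mol.
From the equation the H2SO4:Na2SO4 mole ratio is 1:1, so n(Na2SO4) = 0.84439 × 1/1 = 0.84439 mol.
Mass of Na2SO4 = 0.84439 mol × 142.04 g/mol = 119.94 g.

119.9 g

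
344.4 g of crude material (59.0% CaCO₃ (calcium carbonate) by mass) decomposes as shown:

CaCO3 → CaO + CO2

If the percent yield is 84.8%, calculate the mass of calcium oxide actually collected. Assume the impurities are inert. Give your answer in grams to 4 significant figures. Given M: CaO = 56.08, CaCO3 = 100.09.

Pure CaCO3 available = 344.4 g × 0.590 = 203.20 g.
n(CaCO3) = 203.20 g / 100.09 g/mol = 2.0301 mol.
From the equation the CaCO3:CaO mole ratio is 1:1, so n(CaO) = 2.0301 × 1/1 = 2.0301 mol.
Mass of CaO = 2.0301 mol × 56.08 g/mol = 113.85 g.
Actual mass collected = 113.85 g × 0.848 = 96.545 g.

96.54 g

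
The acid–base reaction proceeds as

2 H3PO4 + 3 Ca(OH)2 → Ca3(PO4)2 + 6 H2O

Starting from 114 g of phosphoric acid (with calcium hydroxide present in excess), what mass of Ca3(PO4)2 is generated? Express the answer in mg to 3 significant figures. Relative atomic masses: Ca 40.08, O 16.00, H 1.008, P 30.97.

M(H3PO4) = 3(1.008) + 30.97 + 4(16.00) = 97.994 g/mol.
M(Ca3(PO4)2) = 3(40.08) + 2(30.97) + 8(16.00) = 310.18 g/mol.
n(H3PO4) = 114.0 g / 97.994 g/mol = 1.163 mol.
From the equation the H3PO4:Ca3(PO4)2 mole ratio is 2:1, so n(Ca3(PO4)2) = 1.163 × 1/2 = 0.5817 mol.
Mass of Ca3(PO4)2 = 0.5817 mol × 310.18 g/mol = 180.4 g.
Converting to mg: 180.4 g = 180000 mg.

180000 mg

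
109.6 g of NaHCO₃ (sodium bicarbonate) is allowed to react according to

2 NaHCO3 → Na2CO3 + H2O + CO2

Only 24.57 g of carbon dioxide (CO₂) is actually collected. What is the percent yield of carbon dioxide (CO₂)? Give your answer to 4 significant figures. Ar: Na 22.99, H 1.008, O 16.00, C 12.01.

M(NaHCO3) = 22.99 + 1.008 + 12.01 + 3(16.00) = 84.008 g/mol.
M(CO2) = 12.01 + 2(16.00) = 44.01 g/mol.
n(NaHCO3) = 109.60 g / 84.008 g/mol = 1.3046 mol.
From the equation the NaHCO3:CO2 mole ratio is 2:1, so n(CO2) = 1.3046 × 1/2 = 0.65232 mol.
Mass of CO2 = 0.65232 mol × 44.01 g/mol = 28.709 g.
This is the theoretical yield. Percent yield = 24.57 g / 28.709 g × 100% = 85.584%.

85.58 %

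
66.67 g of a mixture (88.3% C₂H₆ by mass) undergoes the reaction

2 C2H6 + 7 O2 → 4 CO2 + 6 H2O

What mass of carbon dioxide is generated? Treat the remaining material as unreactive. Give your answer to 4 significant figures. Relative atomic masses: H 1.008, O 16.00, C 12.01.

172.3 g

Mass of pure C2H6 = 66.67 g × 0.883 = 58.870 g.
M(C2H6) = 2(12.01) + 6(1.008) = 30.068 g/mol.
M(CO2) = 12.01 + 2(16.00) = 44.01 g/mol.
n(C2H6) = 58.870 g / 30.068 g/mol = 1.9579 mol.
From the equation the C2H6:CO2 mole ratio is 2:4, so n(CO2) = 1.9579 × 4/2 = 3.9158 mol.
Mass of CO2 = 3.9158 mol × 44.01 g/mol = 172.33 g.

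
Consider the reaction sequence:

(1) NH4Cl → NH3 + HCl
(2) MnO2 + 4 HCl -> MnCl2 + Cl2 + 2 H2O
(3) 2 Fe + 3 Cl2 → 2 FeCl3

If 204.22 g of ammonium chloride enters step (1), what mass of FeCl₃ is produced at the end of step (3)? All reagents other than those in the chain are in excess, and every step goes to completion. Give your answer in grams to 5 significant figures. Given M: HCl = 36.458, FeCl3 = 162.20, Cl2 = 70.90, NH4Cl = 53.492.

103.21 g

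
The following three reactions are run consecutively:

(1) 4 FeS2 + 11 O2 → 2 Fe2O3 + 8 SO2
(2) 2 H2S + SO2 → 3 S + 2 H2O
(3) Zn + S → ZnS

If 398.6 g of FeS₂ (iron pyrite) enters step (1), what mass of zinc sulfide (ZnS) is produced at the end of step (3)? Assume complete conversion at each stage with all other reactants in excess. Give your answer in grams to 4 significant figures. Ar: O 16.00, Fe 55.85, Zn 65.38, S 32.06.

1942 g

M(FeS2) = 55.85 + 2(32.06) = 119.97 g/mol.
M(ZnS) = 65.38 + 32.06 = 97.44 g/mol.
n(FeS2) = 398.6 / 119.97 = 3.3225 mol.
Reaction (1): FeS2→SO2 ratio 4:8 ⇒ n(SO2) = 6.6450 mol.
Reaction (2): SO2→S ratio 1:3 ⇒ n(S) = 19.935 mol.
Reaction (3): S→ZnS ratio 1:1 ⇒ n(ZnS) = 19.935 mol.
Mass of ZnS = 19.935 × 97.44 = 1942.5 g.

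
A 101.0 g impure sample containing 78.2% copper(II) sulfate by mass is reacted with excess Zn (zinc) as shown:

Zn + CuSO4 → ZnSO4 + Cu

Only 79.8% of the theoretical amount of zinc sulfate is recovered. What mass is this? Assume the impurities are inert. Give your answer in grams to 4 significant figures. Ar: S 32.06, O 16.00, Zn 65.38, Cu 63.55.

Pure CuSO4 available = 101.0 g × 0.782 = 78.982 g.
M(CuSO4) = 63.55 + 32.06 + 4(16.00) = 159.61 g/mol.
M(ZnSO4) = 65.38 + 32.06 + 4(16.00) = 161.44 g/mol.
n(CuSO4) = 78.982 g / 159.61 g/mol = 0.49484 mol.
From the equation the CuSO4:ZnSO4 mole ratio is 1:1, so n(ZnSO4) = 0.49484 × 1/1 = 0.49484 mol.
Mass of ZnSO4 = 0.49484 mol × 161.44 g/mol = 79.888 g.
Actual mass collected = 79.888 g × 0.798 = 63.750 g.

63.75 g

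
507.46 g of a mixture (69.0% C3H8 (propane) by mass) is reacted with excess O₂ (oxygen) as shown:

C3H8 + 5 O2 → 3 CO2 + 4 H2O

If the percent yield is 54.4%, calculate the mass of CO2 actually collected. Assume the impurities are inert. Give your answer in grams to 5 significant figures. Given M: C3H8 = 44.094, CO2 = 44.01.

Pure C3H8 available = 507.46 g × 0.690 = 350.147 g.
n(C3H8) = 350.147 g / 44.094 g/mol = 7.94093 mol.
From the equation the C3H8:CO2 mole ratio is 1:3, so n(CO2) = 7.94093 × 3/1 = 23.8228 mol.
Mass of CO2 = 23.8228 mol × 44.01 g/mol = 1048.44 g.
Actual mass collected = 1048.44 g × 0.544 = 570.352 g.

570.35 g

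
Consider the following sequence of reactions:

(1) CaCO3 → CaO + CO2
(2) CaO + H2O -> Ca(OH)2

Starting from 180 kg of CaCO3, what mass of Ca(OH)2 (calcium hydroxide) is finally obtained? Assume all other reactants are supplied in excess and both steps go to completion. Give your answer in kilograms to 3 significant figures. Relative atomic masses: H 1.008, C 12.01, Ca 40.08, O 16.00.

133 kg

M(CaCO3) = 40.08 + 12.01 + 3(16.00) = 100.09 g/mol.
M(Ca(OH)2) = 40.08 + 2(16.00) + 2(1.008) = 74.096 g/mol.
180 kg = 180000 g.
n(CaCO3) = 180000 / 100.09 = 1798 mol.
Step 1 gives a 1:1 ratio of CaCO3 to CaO, so n(CaO) = 1798 mol.
In step 2 the CaO:Ca(OH)2 ratio is 1:1, so n(Ca(OH)2) = 1798 mol.
Mass of Ca(OH)2 = 1798 × 74.096 = 133300 g = 133 kg.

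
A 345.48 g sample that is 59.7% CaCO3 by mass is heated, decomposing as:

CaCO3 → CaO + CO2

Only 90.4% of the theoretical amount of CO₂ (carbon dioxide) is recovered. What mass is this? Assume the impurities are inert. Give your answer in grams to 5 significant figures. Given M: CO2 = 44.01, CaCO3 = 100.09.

Pure CaCO3 available = 345.48 g × 0.597 = 206.252 g.
n(CaCO3) = 206.252 g / 100.09 g/mol = 2.06066 mol.
From the equation the CaCO3:CO2 mole ratio is 1:1, so n(CO2) = 2.06066 × 1/1 = 2.06066 mol.
Mass of CO2 = 2.06066 mol × 44.01 g/mol = 90.6897 g.
Actual mass collected = 90.6897 g × 0.904 = 81.9835 g.

81.983 g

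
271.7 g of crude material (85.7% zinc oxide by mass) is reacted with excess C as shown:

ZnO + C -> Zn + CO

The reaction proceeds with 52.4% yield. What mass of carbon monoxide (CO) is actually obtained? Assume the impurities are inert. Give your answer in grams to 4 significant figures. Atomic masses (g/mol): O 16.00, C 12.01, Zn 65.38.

41.99 g

Pure ZnO available = 271.7 g × 0.857 = 232.85 g.
M(ZnO) = 65.38 + 16.00 = 81.38 g/mol.
M(CO) = 12.01 + 16.00 = 28.01 g/mol.
n(ZnO) = 232.85 g / 81.38 g/mol = 2.8612 mol.
From the equation the ZnO:CO mole ratio is 1:1, so n(CO) = 2.8612 × 1/1 = 2.8612 mol.
Mass of CO = 2.8612 mol × 28.01 g/mol = 80.143 g.
Actual mass collected = 80.143 g × 0.524 = 41.995 g.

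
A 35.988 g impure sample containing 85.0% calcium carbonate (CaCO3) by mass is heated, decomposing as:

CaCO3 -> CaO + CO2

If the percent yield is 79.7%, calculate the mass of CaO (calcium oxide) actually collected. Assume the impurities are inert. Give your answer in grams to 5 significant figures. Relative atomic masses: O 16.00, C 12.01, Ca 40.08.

Pure CaCO3 available = 35.988 g × 0.850 = 30.5898 g.
M(CaCO3) = 40.08 + 12.01 + 3(16.00) = 100.09 g/mol.
M(CaO) = 40.08 + 16.00 = 56.08 g/mol.
n(CaCO3) = 30.5898 g / 100.09 g/mol = 0.305623 mol.
From the equation the CaCO3:CaO mole ratio is 1:1, so n(CaO) = 0.305623 × 1/1 = 0.305623 mol.
Mass of CaO = 0.305623 mol × 56.08 g/mol = 17.1393 g.
Actual mass collected = 17.1393 g × 0.797 = 13.6600 g.

13.660 g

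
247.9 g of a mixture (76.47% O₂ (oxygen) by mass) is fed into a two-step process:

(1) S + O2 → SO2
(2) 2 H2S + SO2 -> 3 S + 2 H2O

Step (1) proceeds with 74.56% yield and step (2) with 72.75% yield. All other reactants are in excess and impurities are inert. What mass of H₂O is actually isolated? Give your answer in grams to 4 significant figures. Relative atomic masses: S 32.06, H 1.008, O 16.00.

115.8 g

Pure O2 = 247.9 × 0.7647 = 189.57 g.
M(O2) = 2(16.00) = 32.00 g/mol.
M(H2O) = 2(1.008) + 16.00 = 18.016 g/mol.
n(O2) = 189.57 / 32.00 = 5.9240 mol.
Step 1 (O2:SO2 = 1:1): theoretical n(SO2) = 5.9240 mol; at 74.56% yield, n(SO2) = 4.4170 mol.
Step 2 (SO2:H2O = 1:2): theoretical n(H2O) = 8.8339 mol, so theoretical mass = 8.8339 × 18.016 = 159.15 g.
At 72.75% yield, actual mass of H2O = 159.15 × 0.7275 = 115.78 g.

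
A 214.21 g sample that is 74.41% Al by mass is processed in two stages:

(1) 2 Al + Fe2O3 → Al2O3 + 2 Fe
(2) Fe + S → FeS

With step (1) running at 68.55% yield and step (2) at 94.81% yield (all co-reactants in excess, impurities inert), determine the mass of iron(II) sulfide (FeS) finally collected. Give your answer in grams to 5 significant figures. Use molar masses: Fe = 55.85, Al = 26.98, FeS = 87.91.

Pure Al = 214.21 × 0.7441 = 159.394 g.
n(Al) = 159.394 / 26.98 = 5.90785 mol.
Step 1 (Al:Fe = 2:2): theoretical n(Fe) = 5.90785 mol; at 68.55% yield, n(Fe) = 4.04983 mol.
Step 2 (Fe:FeS = 1:1): theoretical n(FeS) = 4.04983 mol, so theoretical mass = 4.04983 × 87.91 = 356.020 g.
At 94.81% yield, actual mass of FeS = 356.020 × 0.9481 = 337.543 g.

337.54 g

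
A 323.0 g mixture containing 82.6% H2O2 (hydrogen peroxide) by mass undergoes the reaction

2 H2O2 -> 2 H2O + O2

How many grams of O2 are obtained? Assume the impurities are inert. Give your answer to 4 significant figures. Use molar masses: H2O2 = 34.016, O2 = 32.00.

125.5 g

Mass of pure H2O2 = 323.0 g × 0.826 = 266.80 g.
n(H2O2) = 266.80 g / 34.016 g/mol = 7.8433 mol.
From the equation the H2O2:O2 mole ratio is 2:1, so n(O2) = 7.8433 × 1/2 = 3.9217 mol.
Mass of O2 = 3.9217 mol × 32.00 g/mol = 125.49 g.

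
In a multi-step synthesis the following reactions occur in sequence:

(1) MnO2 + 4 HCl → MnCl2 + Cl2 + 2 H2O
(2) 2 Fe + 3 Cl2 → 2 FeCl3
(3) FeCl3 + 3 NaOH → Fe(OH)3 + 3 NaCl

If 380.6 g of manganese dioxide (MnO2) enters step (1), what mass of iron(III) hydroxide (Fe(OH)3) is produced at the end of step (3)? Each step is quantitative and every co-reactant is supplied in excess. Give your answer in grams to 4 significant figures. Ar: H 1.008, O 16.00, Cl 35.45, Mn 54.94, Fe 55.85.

M(MnO2) = 54.94 + 2(16.00) = 86.94 g/mol.
M(Fe(OH)3) = 55.85 + 3(16.00) + 3(1.008) = 106.874 g/mol.
n(MnO2) = 380.6 / 86.94 = 4.3777 mol.
Reaction (1): MnO2→Cl2 ratio 1:1 ⇒ n(Cl2) = 4.3777 mol.
Reaction (2): Cl2→FeCl3 ratio 3:2 ⇒ n(FeCl3) = 2.9185 mol.
Reaction (3): FeCl3→Fe(OH)3 ratio 1:1 ⇒ n(Fe(OH)3) = 2.9185 mol.
Mass of Fe(OH)3 = 2.9185 × 106.874 = 311.91 g.

311.9 g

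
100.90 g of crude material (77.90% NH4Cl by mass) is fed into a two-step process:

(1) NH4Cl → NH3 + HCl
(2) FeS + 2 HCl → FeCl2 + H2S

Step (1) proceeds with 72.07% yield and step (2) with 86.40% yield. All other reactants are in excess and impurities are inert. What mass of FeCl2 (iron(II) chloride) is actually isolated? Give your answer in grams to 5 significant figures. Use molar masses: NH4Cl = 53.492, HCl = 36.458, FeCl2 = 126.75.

57.986 g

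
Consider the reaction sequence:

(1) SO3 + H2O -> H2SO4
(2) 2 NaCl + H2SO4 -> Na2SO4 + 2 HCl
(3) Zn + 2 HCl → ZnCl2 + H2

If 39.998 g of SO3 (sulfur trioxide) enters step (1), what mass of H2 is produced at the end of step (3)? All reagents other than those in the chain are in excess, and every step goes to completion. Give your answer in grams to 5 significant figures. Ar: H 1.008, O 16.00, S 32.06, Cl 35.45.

1.0072 g

M(SO3) = 32.06 + 3(16.00) = 80.06 g/mol.
M(H2) = 2(1.008) = 2.016 g/mol.
n(SO3) = 39.998 / 80.06 = 0.499600 mol.
Reaction (1): SO3→H2SO4 ratio 1:1 ⇒ n(H2SO4) = 0.499600 mol.
Reaction (2): H2SO4→HCl ratio 1:2 ⇒ n(HCl) = 0.999201 mol.
Reaction (3): HCl→H2 ratio 2:1 ⇒ n(H2) = 0.499600 mol.
Mass of H2 = 0.499600 × 2.016 = 1.00719 g.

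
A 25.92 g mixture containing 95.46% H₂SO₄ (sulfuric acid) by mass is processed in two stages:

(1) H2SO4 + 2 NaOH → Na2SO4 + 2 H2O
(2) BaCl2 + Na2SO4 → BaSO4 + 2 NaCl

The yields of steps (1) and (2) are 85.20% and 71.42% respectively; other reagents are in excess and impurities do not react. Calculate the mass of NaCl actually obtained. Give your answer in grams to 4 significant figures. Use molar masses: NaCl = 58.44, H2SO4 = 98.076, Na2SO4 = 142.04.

17.94 g

Pure H2SO4 = 25.92 × 0.9546 = 24.743 g.
n(H2SO4) = 24.743 / 98.076 = 0.25229 mol.
Step 1 (H2SO4:Na2SO4 = 1:1): theoretical n(Na2SO4) = 0.25229 mol; at 85.20% yield, n(Na2SO4) = 0.21495 mol.
Step 2 (Na2SO4:NaCl = 1:2): theoretical n(NaCl) = 0.42990 mol, so theoretical mass = 0.42990 × 58.44 = 25.123 g.
At 71.42% yield, actual mass of NaCl = 25.123 × 0.7142 = 17.943 g.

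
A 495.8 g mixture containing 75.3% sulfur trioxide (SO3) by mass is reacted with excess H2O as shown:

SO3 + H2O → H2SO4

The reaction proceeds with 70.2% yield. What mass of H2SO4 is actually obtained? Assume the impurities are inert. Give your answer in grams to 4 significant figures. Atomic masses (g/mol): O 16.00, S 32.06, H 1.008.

321.1 g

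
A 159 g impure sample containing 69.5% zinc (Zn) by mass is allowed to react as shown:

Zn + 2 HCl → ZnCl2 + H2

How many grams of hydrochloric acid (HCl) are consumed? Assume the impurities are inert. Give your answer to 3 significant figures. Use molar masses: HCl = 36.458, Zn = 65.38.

Mass of pure Zn = 159 g × 0.695 = 110.5 g.
n(Zn) = 110.5 g / 65.38 g/mol = 1.690 mol.
From the equation the Zn:HCl mole ratio is 1:2, so n(HCl) = 1.690 × 2/1 = 3.380 mol.
Mass of HCl = 3.380 mol × 36.458 g/mol = 123.2 g.

123 g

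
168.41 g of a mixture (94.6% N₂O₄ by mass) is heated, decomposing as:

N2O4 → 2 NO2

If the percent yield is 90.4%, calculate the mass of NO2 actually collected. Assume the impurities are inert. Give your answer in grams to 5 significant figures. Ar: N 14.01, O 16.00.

Pure N2O4 available = 168.41 g × 0.946 = 159.316 g.
M(N2O4) = 2(14.01) + 4(16.00) = 92.02 g/mol.
M(NO2) = 14.01 + 2(16.00) = 46.01 g/mol.
n(N2O4) = 159.316 g / 92.02 g/mol = 1.73132 mol.
From the equation the N2O4:NO2 mole ratio is 1:2, so n(NO2) = 1.73132 × 2/1 = 3.46264 mol.
Mass of NO2 = 3.46264 mol × 46.01 g/mol = 159.316 g.
Actual mass collected = 159.316 g × 0.904 = 144.022 g.

144.02 g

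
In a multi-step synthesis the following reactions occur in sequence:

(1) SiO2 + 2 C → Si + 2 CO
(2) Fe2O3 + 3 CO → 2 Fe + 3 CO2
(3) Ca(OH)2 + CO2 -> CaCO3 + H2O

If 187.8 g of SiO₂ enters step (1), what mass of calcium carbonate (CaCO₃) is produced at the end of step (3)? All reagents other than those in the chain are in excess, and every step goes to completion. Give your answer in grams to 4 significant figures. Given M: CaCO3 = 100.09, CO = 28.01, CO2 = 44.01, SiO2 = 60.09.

625.6 g

n(SiO2) = 187.8 / 60.09 = 3.1253 mol.
Reaction (1): SiO2→CO ratio 1:2 ⇒ n(CO) = 6.2506 mol.
Reaction (2): CO→CO2 ratio 3:3 ⇒ n(CO2) = 6.2506 mol.
Reaction (3): CO2→CaCO3 ratio 1:1 ⇒ n(CaCO3) = 6.2506 mol.
Mass of CaCO3 = 6.2506 × 100.09 = 625.62 g.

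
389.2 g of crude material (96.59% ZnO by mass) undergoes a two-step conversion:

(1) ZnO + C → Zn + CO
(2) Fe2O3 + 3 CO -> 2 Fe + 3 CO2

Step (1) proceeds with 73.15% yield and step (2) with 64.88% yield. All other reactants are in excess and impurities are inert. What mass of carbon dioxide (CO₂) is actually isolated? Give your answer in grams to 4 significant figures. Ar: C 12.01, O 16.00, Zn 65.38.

96.49 g

Pure ZnO = 389.2 × 0.9659 = 375.93 g.
M(ZnO) = 65.38 + 16.00 = 81.38 g/mol.
M(CO2) = 12.01 + 2(16.00) = 44.01 g/mol.
n(ZnO) = 375.93 / 81.38 = 4.6194 mol.
Step 1 (ZnO:CO = 1:1): theoretical n(CO) = 4.6194 mol; at 73.15% yield, n(CO) = 3.3791 mol.
Step 2 (CO:CO2 = 3:3): theoretical n(CO2) = 3.3791 mol, so theoretical mass = 3.3791 × 44.01 = 148.71 g.
At 64.88% yield, actual mass of CO2 = 148.71 × 0.6488 = 96.486 g.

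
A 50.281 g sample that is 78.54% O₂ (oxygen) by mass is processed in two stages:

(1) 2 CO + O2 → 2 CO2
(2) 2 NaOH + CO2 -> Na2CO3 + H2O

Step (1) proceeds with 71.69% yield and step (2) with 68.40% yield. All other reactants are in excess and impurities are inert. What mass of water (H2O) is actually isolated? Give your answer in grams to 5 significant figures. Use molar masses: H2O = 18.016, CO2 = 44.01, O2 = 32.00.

21.805 g

Pure O2 = 50.281 × 0.7854 = 39.4907 g.
n(O2) = 39.4907 / 32.00 = 1.23408 mol.
Step 1 (O2:CO2 = 1:2): theoretical n(CO2) = 2.46817 mol; at 71.69% yield, n(CO2) = 1.76943 mol.
Step 2 (CO2:H2O = 1:1): theoretical n(H2O) = 1.76943 mol, so theoretical mass = 1.76943 × 18.016 = 31.8781 g.
At 68.40% yield, actual mass of H2O = 31.8781 × 0.6840 = 21.8046 g.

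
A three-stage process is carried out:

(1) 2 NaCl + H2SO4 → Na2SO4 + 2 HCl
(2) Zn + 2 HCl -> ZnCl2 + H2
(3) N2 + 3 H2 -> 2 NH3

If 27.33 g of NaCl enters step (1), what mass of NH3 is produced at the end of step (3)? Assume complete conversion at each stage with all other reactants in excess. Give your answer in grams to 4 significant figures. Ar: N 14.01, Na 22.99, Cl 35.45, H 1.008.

M(NaCl) = 22.99 + 35.45 = 58.44 g/mol.
M(NH3) = 14.01 + 3(1.008) = 17.034 g/mol.
n(NaCl) = 27.33 / 58.44 = 0.46766 mol.
Reaction (1): NaCl→HCl ratio 2:2 ⇒ n(HCl) = 0.46766 mol.
Reaction (2): HCl→H2 ratio 2:1 ⇒ n(H2) = 0.23383 mol.
Reaction (3): H2→NH3 ratio 3:2 ⇒ n(NH3) = 0.15589 mol.
Mass of NH3 = 0.15589 × 17.034 = 2.6554 g.

2.655 g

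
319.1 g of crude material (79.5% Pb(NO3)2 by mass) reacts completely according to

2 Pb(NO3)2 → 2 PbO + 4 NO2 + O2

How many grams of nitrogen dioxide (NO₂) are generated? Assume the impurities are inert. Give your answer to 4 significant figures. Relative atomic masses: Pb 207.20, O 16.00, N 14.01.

Mass of pure Pb(NO3)2 = 319.1 g × 0.795 = 253.68 g.
M(Pb(NO3)2) = 207.20 + 2(14.01) + 6(16.00) = 331.22 g/mol.
M(NO2) = 14.01 + 2(16.00) = 46.01 g/mol.
n(Pb(NO3)2) = 253.68 g / 331.22 g/mol = 0.76591 mol.
From the equation the Pb(NO3)2:NO2 mole ratio is 2:4, so n(NO2) = 0.76591 × 4/2 = 1.5318 mol.
Mass of NO2 = 1.5318 mol × 46.01 g/mol = 70.479 g.

70.48 g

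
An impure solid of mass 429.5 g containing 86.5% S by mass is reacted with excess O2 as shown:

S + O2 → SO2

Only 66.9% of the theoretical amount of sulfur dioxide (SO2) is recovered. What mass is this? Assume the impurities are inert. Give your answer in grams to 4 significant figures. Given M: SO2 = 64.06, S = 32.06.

Pure S available = 429.5 g × 0.865 = 371.52 g.
n(S) = 371.52 g / 32.06 g/mol = 11.588 mol.
From the equation the S:SO2 mole ratio is 1:1, so n(SO2) = 11.588 × 1/1 = 11.588 mol.
Mass of SO2 = 11.588 mol × 64.06 g/mol = 742.34 g.
Actual mass collected = 742.34 g × 0.669 = 496.63 g.

496.6 g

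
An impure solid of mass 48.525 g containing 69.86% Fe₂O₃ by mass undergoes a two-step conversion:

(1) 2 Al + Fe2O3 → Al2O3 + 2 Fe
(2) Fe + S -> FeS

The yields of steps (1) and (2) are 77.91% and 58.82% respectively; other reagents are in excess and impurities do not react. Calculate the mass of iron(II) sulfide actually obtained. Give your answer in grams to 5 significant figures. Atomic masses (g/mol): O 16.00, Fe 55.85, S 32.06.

17.103 g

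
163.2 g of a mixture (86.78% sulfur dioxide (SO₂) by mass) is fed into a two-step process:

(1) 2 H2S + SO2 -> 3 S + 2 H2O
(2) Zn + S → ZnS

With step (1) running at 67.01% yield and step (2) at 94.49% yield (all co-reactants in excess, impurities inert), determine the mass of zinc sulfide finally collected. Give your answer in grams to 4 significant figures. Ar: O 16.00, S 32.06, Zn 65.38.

Pure SO2 = 163.2 × 0.8678 = 141.62 g.
M(SO2) = 32.06 + 2(16.00) = 64.06 g/mol.
M(ZnS) = 65.38 + 32.06 = 97.44 g/mol.
n(SO2) = 141.62 / 64.06 = 2.2108 mol.
Step 1 (SO2:S = 1:3): theoretical n(S) = 6.6325 mol; at 67.01% yield, n(S) = 4.4444 mol.
Step 2 (S:ZnS = 1:1): theoretical n(ZnS) = 4.4444 mol, so theoretical mass = 4.4444 × 97.44 = 433.06 g.
At 94.49% yield, actual mass of ZnS = 433.06 × 0.9449 = 409.20 g.

409.2 g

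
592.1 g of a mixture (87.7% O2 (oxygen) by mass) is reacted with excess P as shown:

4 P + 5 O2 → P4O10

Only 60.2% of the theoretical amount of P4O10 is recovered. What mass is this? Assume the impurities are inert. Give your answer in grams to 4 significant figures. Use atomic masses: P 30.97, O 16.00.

554.6 g

Pure O2 available = 592.1 g × 0.877 = 519.27 g.
M(O2) = 2(16.00) = 32.00 g/mol.
M(P4O10) = 4(30.97) + 10(16.00) = 283.88 g/mol.
n(O2) = 519.27 g / 32.00 g/mol = 16.227 mol.
From the equation the O2:P4O10 mole ratio is 5:1, so n(P4O10) = 16.227 × 1/5 = 3.2454 mol.
Mass of P4O10 = 3.2454 mol × 283.88 g/mol = 921.32 g.
Actual mass collected = 921.32 g × 0.602 = 554.63 g.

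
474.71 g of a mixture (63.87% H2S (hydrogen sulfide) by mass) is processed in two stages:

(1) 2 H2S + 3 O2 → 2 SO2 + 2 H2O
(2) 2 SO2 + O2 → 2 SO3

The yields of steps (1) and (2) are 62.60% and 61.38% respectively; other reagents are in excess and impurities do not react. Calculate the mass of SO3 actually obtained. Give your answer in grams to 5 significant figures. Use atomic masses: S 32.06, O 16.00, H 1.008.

273.71 g

Pure H2S = 474.71 × 0.6387 = 303.197 g.
M(H2S) = 2(1.008) + 32.06 = 34.076 g/mol.
M(SO3) = 32.06 + 3(16.00) = 80.06 g/mol.
n(H2S) = 303.197 / 34.076 = 8.89768 mol.
Step 1 (H2S:SO2 = 2:2): theoretical n(SO2) = 8.89768 mol; at 62.60% yield, n(SO2) = 5.56995 mol.
Step 2 (SO2:SO3 = 2:2): theoretical n(SO3) = 5.56995 mol, so theoretical mass = 5.56995 × 80.06 = 445.930 g.
At 61.38% yield, actual mass of SO3 = 445.930 × 0.6138 = 273.712 g.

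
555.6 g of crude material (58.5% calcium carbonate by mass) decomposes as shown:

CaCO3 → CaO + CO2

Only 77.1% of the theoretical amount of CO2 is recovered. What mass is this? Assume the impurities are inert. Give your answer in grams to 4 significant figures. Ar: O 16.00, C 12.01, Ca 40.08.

110.2 g

Pure CaCO3 available = 555.6 g × 0.585 = 325.03 g.
M(CaCO3) = 40.08 + 12.01 + 3(16.00) = 100.09 g/mol.
M(CO2) = 12.01 + 2(16.00) = 44.01 g/mol.
n(CaCO3) = 325.03 g / 100.09 g/mol = 3.2473 mol.
From the equation the CaCO3:CO2 mole ratio is 1:1, so n(CO2) = 3.2473 × 1/1 = 3.2473 mol.
Mass of CO2 = 3.2473 mol × 44.01 g/mol = 142.92 g.
Actual mass collected = 142.92 g × 0.771 = 110.19 g.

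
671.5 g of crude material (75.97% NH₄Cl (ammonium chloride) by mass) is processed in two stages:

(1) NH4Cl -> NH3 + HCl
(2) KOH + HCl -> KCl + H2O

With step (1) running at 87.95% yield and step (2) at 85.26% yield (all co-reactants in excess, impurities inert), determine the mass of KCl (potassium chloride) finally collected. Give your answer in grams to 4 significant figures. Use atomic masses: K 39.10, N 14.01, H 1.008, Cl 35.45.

533.1 g

Pure NH4Cl = 671.5 × 0.7597 = 510.14 g.
M(NH4Cl) = 14.01 + 4(1.008) + 35.45 = 53.492 g/mol.
M(KCl) = 39.10 + 35.45 = 74.55 g/mol.
n(NH4Cl) = 510.14 / 53.492 = 9.5367 mol.
Step 1 (NH4Cl:HCl = 1:1): theoretical n(HCl) = 9.5367 mol; at 87.95% yield, n(HCl) = 8.3876 mol.
Step 2 (HCl:KCl = 1:1): theoretical n(KCl) = 8.3876 mol, so theoretical mass = 8.3876 × 74.55 = 625.29 g.
At 85.26% yield, actual mass of KCl = 625.29 × 0.8526 = 533.12 g.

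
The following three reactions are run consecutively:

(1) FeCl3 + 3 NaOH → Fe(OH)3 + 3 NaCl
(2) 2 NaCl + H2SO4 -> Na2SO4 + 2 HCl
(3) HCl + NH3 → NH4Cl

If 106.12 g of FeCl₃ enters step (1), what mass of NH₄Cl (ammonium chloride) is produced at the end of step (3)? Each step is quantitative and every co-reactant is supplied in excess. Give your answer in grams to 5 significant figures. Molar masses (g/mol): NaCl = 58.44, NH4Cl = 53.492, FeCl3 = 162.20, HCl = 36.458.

104.99 g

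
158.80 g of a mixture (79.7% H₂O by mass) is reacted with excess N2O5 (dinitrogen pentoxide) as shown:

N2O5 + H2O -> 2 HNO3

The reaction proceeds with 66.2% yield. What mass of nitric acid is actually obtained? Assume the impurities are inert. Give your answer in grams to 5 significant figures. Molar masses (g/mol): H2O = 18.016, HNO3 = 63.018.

Pure H2O available = 158.80 g × 0.797 = 126.564 g.
n(H2O) = 126.564 g / 18.016 g/mol = 7.02507 mol.
From the equation the H2O:HNO3 mole ratio is 1:2, so n(HNO3) = 7.02507 × 2/1 = 14.0501 mol.
Mass of HNO3 = 14.0501 mol × 63.018 g/mol = 885.411 g.
Actual mass collected = 885.411 g × 0.662 = 586.142 g.

586.14 g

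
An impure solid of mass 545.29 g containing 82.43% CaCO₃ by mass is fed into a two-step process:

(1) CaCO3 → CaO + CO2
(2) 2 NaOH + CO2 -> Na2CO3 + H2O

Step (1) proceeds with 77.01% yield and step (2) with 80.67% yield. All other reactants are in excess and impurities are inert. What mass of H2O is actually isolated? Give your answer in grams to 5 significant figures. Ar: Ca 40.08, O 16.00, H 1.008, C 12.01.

50.262 g

Pure CaCO3 = 545.29 × 0.8243 = 449.483 g.
M(CaCO3) = 40.08 + 12.01 + 3(16.00) = 100.09 g/mol.
M(H2O) = 2(1.008) + 16.00 = 18.016 g/mol.
n(CaCO3) = 449.483 / 100.09 = 4.49078 mol.
Step 1 (CaCO3:CO2 = 1:1): theoretical n(CO2) = 4.49078 mol; at 77.01% yield, n(CO2) = 3.45835 mol.
Step 2 (CO2:H2O = 1:1): theoretical n(H2O) = 3.45835 mol, so theoretical mass = 3.45835 × 18.016 = 62.3057 g.
At 80.67% yield, actual mass of H2O = 62.3057 × 0.8067 = 50.2620 g.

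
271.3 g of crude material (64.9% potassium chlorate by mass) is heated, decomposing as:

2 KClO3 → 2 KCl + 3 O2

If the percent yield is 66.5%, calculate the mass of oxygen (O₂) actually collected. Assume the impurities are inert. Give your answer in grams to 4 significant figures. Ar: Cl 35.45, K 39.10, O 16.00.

45.86 g

Pure KClO3 available = 271.3 g × 0.649 = 176.07 g.
M(KClO3) = 39.10 + 35.45 + 3(16.00) = 122.55 g/mol.
M(O2) = 2(16.00) = 32.00 g/mol.
n(KClO3) = 176.07 g / 122.55 g/mol = 1.4367 mol.
From the equation the KClO3:O2 mole ratio is 2:3, so n(O2) = 1.4367 × 3/2 = 2.1551 mol.
Mass of O2 = 2.1551 mol × 32.00 g/mol = 68.964 g.
Actual mass collected = 68.964 g × 0.665 = 45.861 g.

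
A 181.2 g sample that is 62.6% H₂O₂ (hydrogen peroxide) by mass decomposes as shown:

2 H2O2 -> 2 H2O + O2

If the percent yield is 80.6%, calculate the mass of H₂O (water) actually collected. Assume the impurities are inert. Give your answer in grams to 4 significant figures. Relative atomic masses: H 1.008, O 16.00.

Pure H2O2 available = 181.2 g × 0.626 = 113.43 g.
M(H2O2) = 2(1.008) + 2(16.00) = 34.016 g/mol.
M(H2O) = 2(1.008) + 16.00 = 18.016 g/mol.
n(H2O2) = 113.43 g / 34.016 g/mol = 3.3346 mol.
From the equation the H2O2:H2O mole ratio is 2:2, so n(H2O) = 3.3346 × 2/2 = 3.3346 mol.
Mass of H2O = 3.3346 mol × 18.016 g/mol = 60.077 g.
Actual mass collected = 60.077 g × 0.806 = 48.422 g.

48.42 g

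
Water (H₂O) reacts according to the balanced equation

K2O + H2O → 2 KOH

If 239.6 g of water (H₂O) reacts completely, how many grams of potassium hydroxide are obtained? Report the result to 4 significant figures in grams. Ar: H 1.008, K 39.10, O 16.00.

1492 g

M(H2O) = 2(1.008) + 16.00 = 18.016 g/mol.
M(KOH) = 39.10 + 16.00 + 1.008 = 56.108 g/mol.
n(H2O) = 239.60 g / 18.016 g/mol = 13.299 mol.
From the equation the H2O:KOH mole ratio is 1:2, so n(KOH) = 13.299 × 2/1 = 26.599 mol.
Mass of KOH = 26.599 mol × 56.108 g/mol = 1492.4 g.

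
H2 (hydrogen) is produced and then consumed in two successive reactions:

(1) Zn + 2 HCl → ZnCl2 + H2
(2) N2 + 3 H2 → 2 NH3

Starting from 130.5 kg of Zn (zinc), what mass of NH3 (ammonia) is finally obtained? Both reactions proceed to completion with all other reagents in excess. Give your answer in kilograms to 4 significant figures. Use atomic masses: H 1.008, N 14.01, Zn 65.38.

22.67 kg

M(Zn) = 65.38 g/mol.
M(NH3) = 14.01 + 3(1.008) = 17.034 g/mol.
130.5 kg = 130500 g.
n(Zn) = 130500 / 65.38 = 1996.0 mol.
Step 1 gives a 1:1 ratio of Zn to H2, so n(H2) = 1996.0 mol.
In step 2 the H2:NH3 ratio is 3:2, so n(NH3) = 1330.7 mol.
Mass of NH3 = 1330.7 × 17.034 = 22667 g = 22.67 kg.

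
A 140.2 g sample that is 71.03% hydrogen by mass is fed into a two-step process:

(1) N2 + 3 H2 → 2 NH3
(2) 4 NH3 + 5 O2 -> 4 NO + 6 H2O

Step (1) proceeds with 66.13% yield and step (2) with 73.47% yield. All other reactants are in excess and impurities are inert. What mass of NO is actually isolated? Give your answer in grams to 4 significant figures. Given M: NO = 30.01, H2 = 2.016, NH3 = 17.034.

Pure H2 = 140.2 × 0.7103 = 99.584 g.
n(H2) = 99.584 / 2.016 = 49.397 mol.
Step 1 (H2:NH3 = 3:2): theoretical n(NH3) = 32.931 mol; at 66.13% yield, n(NH3) = 21.777 mol.
Step 2 (NH3:NO = 4:4): theoretical n(NO) = 21.777 mol, so theoretical mass = 21.777 × 30.01 = 653.54 g.
At 73.47% yield, actual mass of NO = 653.54 × 0.7347 = 480.16 g.

480.2 g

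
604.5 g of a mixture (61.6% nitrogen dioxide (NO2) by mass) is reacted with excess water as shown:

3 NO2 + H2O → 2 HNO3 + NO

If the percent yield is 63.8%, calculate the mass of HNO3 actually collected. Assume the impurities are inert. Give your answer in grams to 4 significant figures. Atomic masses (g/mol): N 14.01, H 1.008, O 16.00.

216.9 g

Pure NO2 available = 604.5 g × 0.616 = 372.37 g.
M(NO2) = 14.01 + 2(16.00) = 46.01 g/mol.
M(HNO3) = 1.008 + 14.01 + 3(16.00) = 63.018 g/mol.
n(NO2) = 372.37 g / 46.01 g/mol = 8.0933 mol.
From the equation the NO2:HNO3 mole ratio is 3:2, so n(HNO3) = 8.0933 × 2/3 = 5.3955 mol.
Mass of HNO3 = 5.3955 mol × 63.018 g/mol = 340.02 g.
Actual mass collected = 340.02 g × 0.638 = 216.93 g.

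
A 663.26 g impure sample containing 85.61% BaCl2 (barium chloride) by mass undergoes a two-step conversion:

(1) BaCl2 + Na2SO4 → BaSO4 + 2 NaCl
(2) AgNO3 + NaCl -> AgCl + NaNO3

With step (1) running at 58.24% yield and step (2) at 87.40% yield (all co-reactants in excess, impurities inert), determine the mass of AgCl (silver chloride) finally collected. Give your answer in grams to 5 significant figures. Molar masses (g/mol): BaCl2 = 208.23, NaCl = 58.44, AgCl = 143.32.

397.86 g

Pure BaCl2 = 663.26 × 0.8561 = 567.817 g.
n(BaCl2) = 567.817 / 208.23 = 2.72687 mol.
Step 1 (BaCl2:NaCl = 1:2): theoretical n(NaCl) = 5.45375 mol; at 58.24% yield, n(NaCl) = 3.17626 mol.
Step 2 (NaCl:AgCl = 1:1): theoretical n(AgCl) = 3.17626 mol, so theoretical mass = 3.17626 × 143.32 = 455.222 g.
At 87.40% yield, actual mass of AgCl = 455.222 × 0.8740 = 397.864 g.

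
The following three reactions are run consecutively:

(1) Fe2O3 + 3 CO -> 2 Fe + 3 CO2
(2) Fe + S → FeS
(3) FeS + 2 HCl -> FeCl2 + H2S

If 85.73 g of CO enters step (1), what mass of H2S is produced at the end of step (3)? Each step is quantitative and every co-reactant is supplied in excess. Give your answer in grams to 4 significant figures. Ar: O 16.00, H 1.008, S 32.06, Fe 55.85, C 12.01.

M(CO) = 12.01 + 16.00 = 28.01 g/mol.
M(H2S) = 2(1.008) + 32.06 = 34.076 g/mol.
n(CO) = 85.73 / 28.01 = 3.0607 mol.
Reaction (1): CO→Fe ratio 3:2 ⇒ n(Fe) = 2.0405 mol.
Reaction (2): Fe→FeS ratio 1:1 ⇒ n(FeS) = 2.0405 mol.
Reaction (3): FeS→H2S ratio 1:1 ⇒ n(H2S) = 2.0405 mol.
Mass of H2S = 2.0405 × 34.076 = 69.531 g.

69.53 g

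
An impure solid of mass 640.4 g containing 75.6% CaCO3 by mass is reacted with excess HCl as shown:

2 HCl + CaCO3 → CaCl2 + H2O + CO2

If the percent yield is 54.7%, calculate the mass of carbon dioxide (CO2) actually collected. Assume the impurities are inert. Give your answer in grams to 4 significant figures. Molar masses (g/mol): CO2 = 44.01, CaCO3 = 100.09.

116.4 g

Pure CaCO3 available = 640.4 g × 0.756 = 484.14 g.
n(CaCO3) = 484.14 g / 100.09 g/mol = 4.8371 mol.
From the equation the CaCO3:CO2 mole ratio is 1:1, so n(CO2) = 4.8371 × 1/1 = 4.8371 mol.
Mass of CO2 = 4.8371 mol × 44.01 g/mol = 212.88 g.
Actual mass collected = 212.88 g × 0.547 = 116.45 g.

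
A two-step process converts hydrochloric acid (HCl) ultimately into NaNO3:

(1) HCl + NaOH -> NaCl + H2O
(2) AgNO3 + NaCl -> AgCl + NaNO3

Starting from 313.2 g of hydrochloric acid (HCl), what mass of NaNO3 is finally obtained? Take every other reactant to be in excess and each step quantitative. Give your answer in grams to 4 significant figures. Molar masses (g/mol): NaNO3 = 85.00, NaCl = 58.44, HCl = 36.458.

730.2 g

n(HCl) = 313.20 / 36.458 = 8.5907 mol.
Step 1 gives a 1:1 ratio of HCl to NaCl, so n(NaCl) = 8.5907 mol.
In step 2 the NaCl:NaNO3 ratio is 1:1, so n(NaNO3) = 8.5907 mol.
Mass of NaNO3 = 8.5907 × 85.00 = 730.21 g.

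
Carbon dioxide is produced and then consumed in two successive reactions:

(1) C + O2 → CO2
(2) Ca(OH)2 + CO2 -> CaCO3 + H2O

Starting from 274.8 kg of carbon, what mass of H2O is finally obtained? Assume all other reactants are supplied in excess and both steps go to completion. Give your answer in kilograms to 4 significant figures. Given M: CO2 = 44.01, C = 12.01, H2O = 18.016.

274.8 kg = 274800 g.
n(C) = 274800 / 12.01 = 22881 mol.
Step 1 gives a 1:1 ratio of C to CO2, so n(CO2) = 22881 mol.
In step 2 the CO2:H2O ratio is 1:1, so n(H2O) = 22881 mol.
Mass of H2O = 22881 × 18.016 = 412220 g = 412.2 kg.

412.2 kg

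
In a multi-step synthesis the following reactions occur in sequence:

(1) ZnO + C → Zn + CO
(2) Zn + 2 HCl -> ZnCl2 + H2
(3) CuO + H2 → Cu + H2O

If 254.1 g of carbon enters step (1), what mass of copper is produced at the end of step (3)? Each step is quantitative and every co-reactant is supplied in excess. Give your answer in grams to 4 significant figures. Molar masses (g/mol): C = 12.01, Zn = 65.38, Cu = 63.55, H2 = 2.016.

n(C) = 254.1 / 12.01 = 21.157 mol.
Reaction (1): C→Zn ratio 1:1 ⇒ n(Zn) = 21.157 mol.
Reaction (2): Zn→H2 ratio 1:1 ⇒ n(H2) = 21.157 mol.
Reaction (3): H2→Cu ratio 1:1 ⇒ n(Cu) = 21.157 mol.
Mass of Cu = 21.157 × 63.55 = 1344.6 g.

1345 g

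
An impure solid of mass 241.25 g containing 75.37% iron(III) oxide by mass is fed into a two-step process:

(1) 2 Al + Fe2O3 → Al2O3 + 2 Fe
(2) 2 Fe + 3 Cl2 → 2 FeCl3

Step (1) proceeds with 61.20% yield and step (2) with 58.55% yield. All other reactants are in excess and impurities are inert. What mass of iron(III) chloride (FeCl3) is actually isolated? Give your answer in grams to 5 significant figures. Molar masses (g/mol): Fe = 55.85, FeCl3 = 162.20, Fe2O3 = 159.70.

Pure Fe2O3 = 241.25 × 0.7537 = 181.830 g.
n(Fe2O3) = 181.830 / 159.70 = 1.13857 mol.
Step 1 (Fe2O3:Fe = 1:2): theoretical n(Fe) = 2.27715 mol; at 61.20% yield, n(Fe) = 1.39361 mol.
Step 2 (Fe:FeCl3 = 2:2): theoretical n(FeCl3) = 1.39361 mol, so theoretical mass = 1.39361 × 162.20 = 226.044 g.
At 58.55% yield, actual mass of FeCl3 = 226.044 × 0.5855 = 132.349 g.

132.35 g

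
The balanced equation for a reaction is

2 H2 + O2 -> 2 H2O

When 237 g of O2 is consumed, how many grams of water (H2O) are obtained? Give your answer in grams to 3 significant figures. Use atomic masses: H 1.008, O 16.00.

M(O2) = 2(16.00) = 32.00 g/mol.
M(H2O) = 2(1.008) + 16.00 = 18.016 g/mol.
n(O2) = 237.0 g / 32.00 g/mol = 7.406 mol.
From the equation the O2:H2O mole ratio is 1:2, so n(H2O) = 7.406 × 2/1 = 14.81 mol.
Mass of H2O = 14.81 mol × 18.016 g/mol = 266.9 g.

267 g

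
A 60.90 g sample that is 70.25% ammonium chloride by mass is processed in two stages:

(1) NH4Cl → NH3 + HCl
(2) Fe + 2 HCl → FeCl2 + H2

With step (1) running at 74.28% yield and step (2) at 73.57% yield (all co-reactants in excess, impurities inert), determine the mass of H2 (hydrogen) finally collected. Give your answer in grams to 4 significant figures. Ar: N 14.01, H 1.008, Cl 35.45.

Pure NH4Cl = 60.90 × 0.7025 = 42.782 g.
M(NH4Cl) = 14.01 + 4(1.008) + 35.45 = 53.492 g/mol.
M(H2) = 2(1.008) = 2.016 g/mol.
n(NH4Cl) = 42.782 / 53.492 = 0.79979 mol.
Step 1 (NH4Cl:HCl = 1:1): theoretical n(HCl) = 0.79979 mol; at 74.28% yield, n(HCl) = 0.59408 mol.
Step 2 (HCl:H2 = 2:1): theoretical n(H2) = 0.29704 mol, so theoretical mass = 0.29704 × 2.016 = 0.59884 g.
At 73.57% yield, actual mass of H2 = 0.59884 × 0.7357 = 0.44056 g.

0.4406 g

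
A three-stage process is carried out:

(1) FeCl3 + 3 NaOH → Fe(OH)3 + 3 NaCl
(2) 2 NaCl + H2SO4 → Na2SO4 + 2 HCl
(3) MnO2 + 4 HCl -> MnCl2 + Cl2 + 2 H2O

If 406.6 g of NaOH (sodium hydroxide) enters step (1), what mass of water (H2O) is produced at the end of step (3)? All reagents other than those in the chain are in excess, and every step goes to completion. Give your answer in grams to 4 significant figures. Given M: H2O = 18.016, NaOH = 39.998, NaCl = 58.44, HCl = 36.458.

91.57 g

n(NaOH) = 406.6 / 39.998 = 10.166 mol.
Reaction (1): NaOH→NaCl ratio 3:3 ⇒ n(NaCl) = 10.166 mol.
Reaction (2): NaCl→HCl ratio 2:2 ⇒ n(HCl) = 10.166 mol.
Reaction (3): HCl→H2O ratio 4:2 ⇒ n(H2O) = 5.0828 mol.
Mass of H2O = 5.0828 × 18.016 = 91.571 g.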